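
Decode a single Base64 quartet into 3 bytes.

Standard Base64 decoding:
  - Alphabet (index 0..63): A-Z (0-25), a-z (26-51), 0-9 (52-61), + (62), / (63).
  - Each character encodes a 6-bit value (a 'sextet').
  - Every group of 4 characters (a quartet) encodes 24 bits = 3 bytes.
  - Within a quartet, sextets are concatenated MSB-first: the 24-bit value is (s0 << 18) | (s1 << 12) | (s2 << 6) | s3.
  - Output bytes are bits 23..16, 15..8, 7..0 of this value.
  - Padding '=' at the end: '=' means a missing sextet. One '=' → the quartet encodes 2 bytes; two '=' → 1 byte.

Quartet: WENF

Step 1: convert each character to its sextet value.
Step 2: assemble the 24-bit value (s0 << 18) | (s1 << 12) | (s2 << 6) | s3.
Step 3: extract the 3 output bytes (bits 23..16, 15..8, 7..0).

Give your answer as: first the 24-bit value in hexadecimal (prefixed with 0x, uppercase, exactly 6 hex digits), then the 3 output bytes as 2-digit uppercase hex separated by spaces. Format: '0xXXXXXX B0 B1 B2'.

Answer: 0x584345 58 43 45

Derivation:
Sextets: W=22, E=4, N=13, F=5
24-bit: (22<<18) | (4<<12) | (13<<6) | 5
      = 0x580000 | 0x004000 | 0x000340 | 0x000005
      = 0x584345
Bytes: (v>>16)&0xFF=58, (v>>8)&0xFF=43, v&0xFF=45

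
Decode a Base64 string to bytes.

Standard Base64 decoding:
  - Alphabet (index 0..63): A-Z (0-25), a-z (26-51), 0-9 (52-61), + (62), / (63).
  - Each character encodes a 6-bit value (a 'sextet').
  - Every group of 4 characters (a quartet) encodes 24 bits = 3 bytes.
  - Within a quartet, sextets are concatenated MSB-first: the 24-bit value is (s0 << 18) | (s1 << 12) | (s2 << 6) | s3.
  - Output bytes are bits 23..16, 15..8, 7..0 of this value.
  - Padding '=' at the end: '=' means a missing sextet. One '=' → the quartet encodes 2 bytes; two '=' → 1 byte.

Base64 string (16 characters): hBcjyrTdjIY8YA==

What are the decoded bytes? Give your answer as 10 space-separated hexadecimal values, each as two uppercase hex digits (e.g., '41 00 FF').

After char 0 ('h'=33): chars_in_quartet=1 acc=0x21 bytes_emitted=0
After char 1 ('B'=1): chars_in_quartet=2 acc=0x841 bytes_emitted=0
After char 2 ('c'=28): chars_in_quartet=3 acc=0x2105C bytes_emitted=0
After char 3 ('j'=35): chars_in_quartet=4 acc=0x841723 -> emit 84 17 23, reset; bytes_emitted=3
After char 4 ('y'=50): chars_in_quartet=1 acc=0x32 bytes_emitted=3
After char 5 ('r'=43): chars_in_quartet=2 acc=0xCAB bytes_emitted=3
After char 6 ('T'=19): chars_in_quartet=3 acc=0x32AD3 bytes_emitted=3
After char 7 ('d'=29): chars_in_quartet=4 acc=0xCAB4DD -> emit CA B4 DD, reset; bytes_emitted=6
After char 8 ('j'=35): chars_in_quartet=1 acc=0x23 bytes_emitted=6
After char 9 ('I'=8): chars_in_quartet=2 acc=0x8C8 bytes_emitted=6
After char 10 ('Y'=24): chars_in_quartet=3 acc=0x23218 bytes_emitted=6
After char 11 ('8'=60): chars_in_quartet=4 acc=0x8C863C -> emit 8C 86 3C, reset; bytes_emitted=9
After char 12 ('Y'=24): chars_in_quartet=1 acc=0x18 bytes_emitted=9
After char 13 ('A'=0): chars_in_quartet=2 acc=0x600 bytes_emitted=9
Padding '==': partial quartet acc=0x600 -> emit 60; bytes_emitted=10

Answer: 84 17 23 CA B4 DD 8C 86 3C 60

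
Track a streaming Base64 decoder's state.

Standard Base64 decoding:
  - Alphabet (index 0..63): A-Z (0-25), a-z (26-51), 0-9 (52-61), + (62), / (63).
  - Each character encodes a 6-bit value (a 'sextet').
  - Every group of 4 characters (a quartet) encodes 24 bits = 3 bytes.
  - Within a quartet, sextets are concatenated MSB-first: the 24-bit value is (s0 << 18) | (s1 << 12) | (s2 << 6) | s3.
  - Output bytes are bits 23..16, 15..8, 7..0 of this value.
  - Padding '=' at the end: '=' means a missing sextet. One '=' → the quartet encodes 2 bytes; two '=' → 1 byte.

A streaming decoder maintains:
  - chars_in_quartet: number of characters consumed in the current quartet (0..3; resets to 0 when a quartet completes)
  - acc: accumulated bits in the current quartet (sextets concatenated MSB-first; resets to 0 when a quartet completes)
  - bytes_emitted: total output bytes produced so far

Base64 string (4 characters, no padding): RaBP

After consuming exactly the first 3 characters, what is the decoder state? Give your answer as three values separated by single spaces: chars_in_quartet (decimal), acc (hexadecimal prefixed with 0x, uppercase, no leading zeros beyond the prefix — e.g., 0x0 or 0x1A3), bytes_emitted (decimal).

Answer: 3 0x11681 0

Derivation:
After char 0 ('R'=17): chars_in_quartet=1 acc=0x11 bytes_emitted=0
After char 1 ('a'=26): chars_in_quartet=2 acc=0x45A bytes_emitted=0
After char 2 ('B'=1): chars_in_quartet=3 acc=0x11681 bytes_emitted=0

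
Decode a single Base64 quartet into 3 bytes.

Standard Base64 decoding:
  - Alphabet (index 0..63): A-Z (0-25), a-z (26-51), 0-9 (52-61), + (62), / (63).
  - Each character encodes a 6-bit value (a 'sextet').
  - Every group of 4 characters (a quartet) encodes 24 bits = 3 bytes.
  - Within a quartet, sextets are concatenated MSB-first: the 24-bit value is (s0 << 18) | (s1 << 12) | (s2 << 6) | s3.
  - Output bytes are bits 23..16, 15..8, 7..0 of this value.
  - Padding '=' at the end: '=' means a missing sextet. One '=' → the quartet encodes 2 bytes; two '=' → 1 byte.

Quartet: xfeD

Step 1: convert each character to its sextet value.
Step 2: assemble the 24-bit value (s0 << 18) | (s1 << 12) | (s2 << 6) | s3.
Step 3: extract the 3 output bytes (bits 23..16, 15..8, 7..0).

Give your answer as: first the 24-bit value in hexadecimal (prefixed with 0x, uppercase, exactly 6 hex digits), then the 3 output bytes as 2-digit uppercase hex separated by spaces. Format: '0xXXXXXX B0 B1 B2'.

Answer: 0xC5F783 C5 F7 83

Derivation:
Sextets: x=49, f=31, e=30, D=3
24-bit: (49<<18) | (31<<12) | (30<<6) | 3
      = 0xC40000 | 0x01F000 | 0x000780 | 0x000003
      = 0xC5F783
Bytes: (v>>16)&0xFF=C5, (v>>8)&0xFF=F7, v&0xFF=83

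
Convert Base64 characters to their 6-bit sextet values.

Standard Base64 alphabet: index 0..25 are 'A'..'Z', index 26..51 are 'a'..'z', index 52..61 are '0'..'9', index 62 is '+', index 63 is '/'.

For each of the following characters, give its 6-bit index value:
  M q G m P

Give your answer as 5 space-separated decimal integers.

'M': A..Z range, ord('M') − ord('A') = 12
'q': a..z range, 26 + ord('q') − ord('a') = 42
'G': A..Z range, ord('G') − ord('A') = 6
'm': a..z range, 26 + ord('m') − ord('a') = 38
'P': A..Z range, ord('P') − ord('A') = 15

Answer: 12 42 6 38 15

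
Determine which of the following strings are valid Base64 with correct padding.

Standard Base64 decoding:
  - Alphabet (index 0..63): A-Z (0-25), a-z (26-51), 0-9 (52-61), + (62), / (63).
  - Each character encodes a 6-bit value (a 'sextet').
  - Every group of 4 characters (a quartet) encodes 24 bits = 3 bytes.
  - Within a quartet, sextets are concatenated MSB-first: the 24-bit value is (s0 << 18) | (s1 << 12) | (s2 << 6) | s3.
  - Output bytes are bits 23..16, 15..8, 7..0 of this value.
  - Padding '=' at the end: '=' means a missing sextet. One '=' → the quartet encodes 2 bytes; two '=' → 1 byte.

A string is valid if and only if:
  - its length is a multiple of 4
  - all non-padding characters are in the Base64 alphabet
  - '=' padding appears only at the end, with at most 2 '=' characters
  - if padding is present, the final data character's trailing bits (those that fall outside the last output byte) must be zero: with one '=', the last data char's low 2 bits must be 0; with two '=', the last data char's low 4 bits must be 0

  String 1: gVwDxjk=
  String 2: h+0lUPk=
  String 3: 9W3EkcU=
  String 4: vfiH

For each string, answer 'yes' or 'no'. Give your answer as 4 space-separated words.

Answer: yes yes yes yes

Derivation:
String 1: 'gVwDxjk=' → valid
String 2: 'h+0lUPk=' → valid
String 3: '9W3EkcU=' → valid
String 4: 'vfiH' → valid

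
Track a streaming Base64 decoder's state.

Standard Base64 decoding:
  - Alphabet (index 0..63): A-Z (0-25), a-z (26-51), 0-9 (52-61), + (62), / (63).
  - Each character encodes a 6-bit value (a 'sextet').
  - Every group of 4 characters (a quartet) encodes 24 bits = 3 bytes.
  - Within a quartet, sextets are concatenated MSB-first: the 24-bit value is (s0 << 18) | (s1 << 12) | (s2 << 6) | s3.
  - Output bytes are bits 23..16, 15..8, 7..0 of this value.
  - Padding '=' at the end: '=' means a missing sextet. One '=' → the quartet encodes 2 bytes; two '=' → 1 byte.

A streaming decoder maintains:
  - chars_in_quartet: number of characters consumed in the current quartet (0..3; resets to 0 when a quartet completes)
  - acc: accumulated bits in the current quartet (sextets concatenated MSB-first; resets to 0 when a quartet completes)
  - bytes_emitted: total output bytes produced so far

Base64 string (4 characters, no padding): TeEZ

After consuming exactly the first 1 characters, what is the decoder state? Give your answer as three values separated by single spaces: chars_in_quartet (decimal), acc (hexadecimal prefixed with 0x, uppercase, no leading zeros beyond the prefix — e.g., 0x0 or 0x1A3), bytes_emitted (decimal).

After char 0 ('T'=19): chars_in_quartet=1 acc=0x13 bytes_emitted=0

Answer: 1 0x13 0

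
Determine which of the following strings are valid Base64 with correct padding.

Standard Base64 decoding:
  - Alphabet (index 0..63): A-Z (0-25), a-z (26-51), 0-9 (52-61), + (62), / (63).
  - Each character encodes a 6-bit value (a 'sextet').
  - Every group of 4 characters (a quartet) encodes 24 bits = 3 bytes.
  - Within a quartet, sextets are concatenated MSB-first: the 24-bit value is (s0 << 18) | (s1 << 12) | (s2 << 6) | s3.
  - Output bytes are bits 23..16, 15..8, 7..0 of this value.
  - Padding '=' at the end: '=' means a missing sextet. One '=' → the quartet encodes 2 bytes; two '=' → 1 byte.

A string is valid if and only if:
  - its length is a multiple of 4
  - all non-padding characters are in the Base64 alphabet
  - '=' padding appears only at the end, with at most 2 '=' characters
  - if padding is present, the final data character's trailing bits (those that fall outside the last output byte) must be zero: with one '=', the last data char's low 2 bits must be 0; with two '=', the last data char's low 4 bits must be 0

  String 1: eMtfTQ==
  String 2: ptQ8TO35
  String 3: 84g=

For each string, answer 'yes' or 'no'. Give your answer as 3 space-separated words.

Answer: yes yes yes

Derivation:
String 1: 'eMtfTQ==' → valid
String 2: 'ptQ8TO35' → valid
String 3: '84g=' → valid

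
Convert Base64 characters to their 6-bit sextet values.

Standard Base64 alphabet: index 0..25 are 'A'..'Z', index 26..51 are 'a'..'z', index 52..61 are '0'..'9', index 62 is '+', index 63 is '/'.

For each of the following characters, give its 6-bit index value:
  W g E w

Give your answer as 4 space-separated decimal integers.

Answer: 22 32 4 48

Derivation:
'W': A..Z range, ord('W') − ord('A') = 22
'g': a..z range, 26 + ord('g') − ord('a') = 32
'E': A..Z range, ord('E') − ord('A') = 4
'w': a..z range, 26 + ord('w') − ord('a') = 48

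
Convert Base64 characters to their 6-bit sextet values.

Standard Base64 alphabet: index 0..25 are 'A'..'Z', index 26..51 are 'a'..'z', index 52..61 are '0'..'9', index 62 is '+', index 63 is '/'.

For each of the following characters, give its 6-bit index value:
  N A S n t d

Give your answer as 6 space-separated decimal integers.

Answer: 13 0 18 39 45 29

Derivation:
'N': A..Z range, ord('N') − ord('A') = 13
'A': A..Z range, ord('A') − ord('A') = 0
'S': A..Z range, ord('S') − ord('A') = 18
'n': a..z range, 26 + ord('n') − ord('a') = 39
't': a..z range, 26 + ord('t') − ord('a') = 45
'd': a..z range, 26 + ord('d') − ord('a') = 29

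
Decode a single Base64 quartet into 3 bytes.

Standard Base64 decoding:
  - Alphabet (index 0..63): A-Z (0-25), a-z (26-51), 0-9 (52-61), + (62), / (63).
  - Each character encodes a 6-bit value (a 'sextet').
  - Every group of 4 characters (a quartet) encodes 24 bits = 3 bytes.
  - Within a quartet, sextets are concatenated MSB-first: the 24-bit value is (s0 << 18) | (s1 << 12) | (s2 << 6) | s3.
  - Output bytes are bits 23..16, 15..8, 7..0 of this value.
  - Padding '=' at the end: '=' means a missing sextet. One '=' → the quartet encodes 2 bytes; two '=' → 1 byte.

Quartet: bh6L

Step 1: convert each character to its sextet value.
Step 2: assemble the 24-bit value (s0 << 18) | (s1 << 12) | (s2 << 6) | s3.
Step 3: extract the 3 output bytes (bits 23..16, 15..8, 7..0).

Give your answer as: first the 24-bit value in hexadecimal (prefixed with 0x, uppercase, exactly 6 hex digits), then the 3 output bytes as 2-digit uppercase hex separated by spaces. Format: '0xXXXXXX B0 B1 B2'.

Sextets: b=27, h=33, 6=58, L=11
24-bit: (27<<18) | (33<<12) | (58<<6) | 11
      = 0x6C0000 | 0x021000 | 0x000E80 | 0x00000B
      = 0x6E1E8B
Bytes: (v>>16)&0xFF=6E, (v>>8)&0xFF=1E, v&0xFF=8B

Answer: 0x6E1E8B 6E 1E 8B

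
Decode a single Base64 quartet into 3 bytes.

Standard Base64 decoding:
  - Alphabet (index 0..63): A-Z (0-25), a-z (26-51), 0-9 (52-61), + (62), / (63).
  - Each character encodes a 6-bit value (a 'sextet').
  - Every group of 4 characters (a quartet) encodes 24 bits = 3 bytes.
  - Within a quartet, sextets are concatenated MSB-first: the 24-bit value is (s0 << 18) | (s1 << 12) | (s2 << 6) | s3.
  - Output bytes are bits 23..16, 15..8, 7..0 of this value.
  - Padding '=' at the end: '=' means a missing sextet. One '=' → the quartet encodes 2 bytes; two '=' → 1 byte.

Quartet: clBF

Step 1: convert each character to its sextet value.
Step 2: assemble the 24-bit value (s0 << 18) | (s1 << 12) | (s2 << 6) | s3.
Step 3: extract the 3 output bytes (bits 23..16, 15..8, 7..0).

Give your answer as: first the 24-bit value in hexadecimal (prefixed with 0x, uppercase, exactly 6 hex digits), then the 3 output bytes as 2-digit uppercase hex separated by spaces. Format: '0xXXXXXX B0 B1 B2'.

Answer: 0x725045 72 50 45

Derivation:
Sextets: c=28, l=37, B=1, F=5
24-bit: (28<<18) | (37<<12) | (1<<6) | 5
      = 0x700000 | 0x025000 | 0x000040 | 0x000005
      = 0x725045
Bytes: (v>>16)&0xFF=72, (v>>8)&0xFF=50, v&0xFF=45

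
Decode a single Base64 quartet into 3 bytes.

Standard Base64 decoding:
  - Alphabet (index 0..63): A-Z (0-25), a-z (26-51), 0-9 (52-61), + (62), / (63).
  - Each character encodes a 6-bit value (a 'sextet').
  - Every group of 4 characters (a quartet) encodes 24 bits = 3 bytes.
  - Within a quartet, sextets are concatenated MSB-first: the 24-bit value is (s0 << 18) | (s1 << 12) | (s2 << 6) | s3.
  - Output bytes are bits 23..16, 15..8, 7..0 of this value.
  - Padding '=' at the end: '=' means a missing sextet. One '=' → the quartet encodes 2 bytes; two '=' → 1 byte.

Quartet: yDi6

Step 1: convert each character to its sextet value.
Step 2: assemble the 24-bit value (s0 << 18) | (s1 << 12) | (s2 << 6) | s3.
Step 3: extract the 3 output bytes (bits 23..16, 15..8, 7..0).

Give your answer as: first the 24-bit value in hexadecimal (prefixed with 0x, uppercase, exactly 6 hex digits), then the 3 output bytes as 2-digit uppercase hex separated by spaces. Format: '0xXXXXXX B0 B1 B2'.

Answer: 0xC838BA C8 38 BA

Derivation:
Sextets: y=50, D=3, i=34, 6=58
24-bit: (50<<18) | (3<<12) | (34<<6) | 58
      = 0xC80000 | 0x003000 | 0x000880 | 0x00003A
      = 0xC838BA
Bytes: (v>>16)&0xFF=C8, (v>>8)&0xFF=38, v&0xFF=BA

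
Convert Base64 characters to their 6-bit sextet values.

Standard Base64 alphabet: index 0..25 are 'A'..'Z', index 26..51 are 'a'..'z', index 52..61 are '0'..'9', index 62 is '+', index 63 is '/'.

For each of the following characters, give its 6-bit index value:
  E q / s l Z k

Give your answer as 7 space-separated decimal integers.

'E': A..Z range, ord('E') − ord('A') = 4
'q': a..z range, 26 + ord('q') − ord('a') = 42
'/': index 63
's': a..z range, 26 + ord('s') − ord('a') = 44
'l': a..z range, 26 + ord('l') − ord('a') = 37
'Z': A..Z range, ord('Z') − ord('A') = 25
'k': a..z range, 26 + ord('k') − ord('a') = 36

Answer: 4 42 63 44 37 25 36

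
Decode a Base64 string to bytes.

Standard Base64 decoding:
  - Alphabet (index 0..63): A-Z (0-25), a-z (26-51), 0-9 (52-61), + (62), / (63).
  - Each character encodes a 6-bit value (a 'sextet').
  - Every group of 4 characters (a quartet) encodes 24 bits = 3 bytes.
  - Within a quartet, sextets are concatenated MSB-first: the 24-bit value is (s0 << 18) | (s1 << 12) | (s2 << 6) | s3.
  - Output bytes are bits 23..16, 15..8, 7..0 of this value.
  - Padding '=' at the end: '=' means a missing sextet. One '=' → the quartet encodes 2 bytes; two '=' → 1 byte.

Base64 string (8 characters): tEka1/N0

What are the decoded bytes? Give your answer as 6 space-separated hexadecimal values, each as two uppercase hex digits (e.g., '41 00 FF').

After char 0 ('t'=45): chars_in_quartet=1 acc=0x2D bytes_emitted=0
After char 1 ('E'=4): chars_in_quartet=2 acc=0xB44 bytes_emitted=0
After char 2 ('k'=36): chars_in_quartet=3 acc=0x2D124 bytes_emitted=0
After char 3 ('a'=26): chars_in_quartet=4 acc=0xB4491A -> emit B4 49 1A, reset; bytes_emitted=3
After char 4 ('1'=53): chars_in_quartet=1 acc=0x35 bytes_emitted=3
After char 5 ('/'=63): chars_in_quartet=2 acc=0xD7F bytes_emitted=3
After char 6 ('N'=13): chars_in_quartet=3 acc=0x35FCD bytes_emitted=3
After char 7 ('0'=52): chars_in_quartet=4 acc=0xD7F374 -> emit D7 F3 74, reset; bytes_emitted=6

Answer: B4 49 1A D7 F3 74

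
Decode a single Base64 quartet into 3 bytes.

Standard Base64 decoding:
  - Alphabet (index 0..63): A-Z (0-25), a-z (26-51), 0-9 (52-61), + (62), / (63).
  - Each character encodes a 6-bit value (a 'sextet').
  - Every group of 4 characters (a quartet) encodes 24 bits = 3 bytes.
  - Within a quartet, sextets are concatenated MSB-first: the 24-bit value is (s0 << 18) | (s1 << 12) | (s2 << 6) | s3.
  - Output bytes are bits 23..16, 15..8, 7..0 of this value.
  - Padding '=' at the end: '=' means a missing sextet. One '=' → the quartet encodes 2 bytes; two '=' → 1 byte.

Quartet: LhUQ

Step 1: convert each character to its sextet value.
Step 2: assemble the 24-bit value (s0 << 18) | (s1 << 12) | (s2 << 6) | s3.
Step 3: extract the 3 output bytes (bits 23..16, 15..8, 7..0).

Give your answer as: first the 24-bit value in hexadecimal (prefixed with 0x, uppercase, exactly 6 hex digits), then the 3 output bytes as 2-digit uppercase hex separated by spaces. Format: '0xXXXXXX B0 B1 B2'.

Sextets: L=11, h=33, U=20, Q=16
24-bit: (11<<18) | (33<<12) | (20<<6) | 16
      = 0x2C0000 | 0x021000 | 0x000500 | 0x000010
      = 0x2E1510
Bytes: (v>>16)&0xFF=2E, (v>>8)&0xFF=15, v&0xFF=10

Answer: 0x2E1510 2E 15 10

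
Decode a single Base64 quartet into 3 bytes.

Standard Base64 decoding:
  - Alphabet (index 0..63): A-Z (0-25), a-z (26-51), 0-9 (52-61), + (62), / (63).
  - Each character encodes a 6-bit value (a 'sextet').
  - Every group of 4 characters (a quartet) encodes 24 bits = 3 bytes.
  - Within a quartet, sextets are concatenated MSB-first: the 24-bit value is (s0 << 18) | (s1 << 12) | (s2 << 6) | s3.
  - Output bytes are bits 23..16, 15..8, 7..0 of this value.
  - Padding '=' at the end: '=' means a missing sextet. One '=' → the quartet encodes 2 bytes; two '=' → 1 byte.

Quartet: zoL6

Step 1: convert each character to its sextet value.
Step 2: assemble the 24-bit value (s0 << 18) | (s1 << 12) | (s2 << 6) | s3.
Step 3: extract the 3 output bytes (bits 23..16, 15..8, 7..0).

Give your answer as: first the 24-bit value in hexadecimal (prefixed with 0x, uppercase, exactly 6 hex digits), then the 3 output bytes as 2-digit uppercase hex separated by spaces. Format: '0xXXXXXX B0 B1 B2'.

Sextets: z=51, o=40, L=11, 6=58
24-bit: (51<<18) | (40<<12) | (11<<6) | 58
      = 0xCC0000 | 0x028000 | 0x0002C0 | 0x00003A
      = 0xCE82FA
Bytes: (v>>16)&0xFF=CE, (v>>8)&0xFF=82, v&0xFF=FA

Answer: 0xCE82FA CE 82 FA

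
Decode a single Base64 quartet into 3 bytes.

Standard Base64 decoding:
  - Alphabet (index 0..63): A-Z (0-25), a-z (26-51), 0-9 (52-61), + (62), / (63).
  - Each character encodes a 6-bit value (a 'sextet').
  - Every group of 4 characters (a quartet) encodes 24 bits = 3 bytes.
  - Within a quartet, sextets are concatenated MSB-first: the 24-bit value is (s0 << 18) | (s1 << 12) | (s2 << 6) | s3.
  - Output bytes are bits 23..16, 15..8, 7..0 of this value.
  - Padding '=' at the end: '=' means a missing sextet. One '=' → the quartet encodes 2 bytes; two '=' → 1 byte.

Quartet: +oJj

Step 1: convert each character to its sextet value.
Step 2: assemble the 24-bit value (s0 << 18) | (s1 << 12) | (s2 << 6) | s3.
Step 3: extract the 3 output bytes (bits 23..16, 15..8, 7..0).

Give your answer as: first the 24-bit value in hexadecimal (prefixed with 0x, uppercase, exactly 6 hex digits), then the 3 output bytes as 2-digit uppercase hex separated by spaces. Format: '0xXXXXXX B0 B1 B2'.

Sextets: +=62, o=40, J=9, j=35
24-bit: (62<<18) | (40<<12) | (9<<6) | 35
      = 0xF80000 | 0x028000 | 0x000240 | 0x000023
      = 0xFA8263
Bytes: (v>>16)&0xFF=FA, (v>>8)&0xFF=82, v&0xFF=63

Answer: 0xFA8263 FA 82 63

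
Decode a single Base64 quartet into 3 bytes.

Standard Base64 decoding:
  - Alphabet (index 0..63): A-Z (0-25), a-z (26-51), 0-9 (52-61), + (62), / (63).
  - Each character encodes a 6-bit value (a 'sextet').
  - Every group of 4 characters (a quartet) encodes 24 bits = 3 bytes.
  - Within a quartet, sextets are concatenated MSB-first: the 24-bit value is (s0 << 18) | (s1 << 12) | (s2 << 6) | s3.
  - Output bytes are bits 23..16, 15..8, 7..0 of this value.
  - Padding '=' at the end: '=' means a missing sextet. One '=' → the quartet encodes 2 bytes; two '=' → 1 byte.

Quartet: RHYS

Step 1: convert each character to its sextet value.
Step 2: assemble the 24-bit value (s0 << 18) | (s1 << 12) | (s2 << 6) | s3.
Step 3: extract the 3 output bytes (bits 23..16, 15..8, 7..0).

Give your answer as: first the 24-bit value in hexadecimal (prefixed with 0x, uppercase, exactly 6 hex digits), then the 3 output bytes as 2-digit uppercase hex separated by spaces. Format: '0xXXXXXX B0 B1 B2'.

Sextets: R=17, H=7, Y=24, S=18
24-bit: (17<<18) | (7<<12) | (24<<6) | 18
      = 0x440000 | 0x007000 | 0x000600 | 0x000012
      = 0x447612
Bytes: (v>>16)&0xFF=44, (v>>8)&0xFF=76, v&0xFF=12

Answer: 0x447612 44 76 12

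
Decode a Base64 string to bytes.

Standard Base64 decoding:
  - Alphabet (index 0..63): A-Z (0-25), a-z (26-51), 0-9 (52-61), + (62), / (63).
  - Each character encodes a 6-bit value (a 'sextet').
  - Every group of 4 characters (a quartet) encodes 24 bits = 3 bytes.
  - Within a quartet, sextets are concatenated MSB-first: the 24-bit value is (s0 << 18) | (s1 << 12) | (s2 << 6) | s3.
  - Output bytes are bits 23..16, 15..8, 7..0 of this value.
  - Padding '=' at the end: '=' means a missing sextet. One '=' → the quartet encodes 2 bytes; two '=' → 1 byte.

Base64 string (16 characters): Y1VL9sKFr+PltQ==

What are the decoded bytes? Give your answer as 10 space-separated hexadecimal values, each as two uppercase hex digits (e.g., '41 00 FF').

Answer: 63 55 4B F6 C2 85 AF E3 E5 B5

Derivation:
After char 0 ('Y'=24): chars_in_quartet=1 acc=0x18 bytes_emitted=0
After char 1 ('1'=53): chars_in_quartet=2 acc=0x635 bytes_emitted=0
After char 2 ('V'=21): chars_in_quartet=3 acc=0x18D55 bytes_emitted=0
After char 3 ('L'=11): chars_in_quartet=4 acc=0x63554B -> emit 63 55 4B, reset; bytes_emitted=3
After char 4 ('9'=61): chars_in_quartet=1 acc=0x3D bytes_emitted=3
After char 5 ('s'=44): chars_in_quartet=2 acc=0xF6C bytes_emitted=3
After char 6 ('K'=10): chars_in_quartet=3 acc=0x3DB0A bytes_emitted=3
After char 7 ('F'=5): chars_in_quartet=4 acc=0xF6C285 -> emit F6 C2 85, reset; bytes_emitted=6
After char 8 ('r'=43): chars_in_quartet=1 acc=0x2B bytes_emitted=6
After char 9 ('+'=62): chars_in_quartet=2 acc=0xAFE bytes_emitted=6
After char 10 ('P'=15): chars_in_quartet=3 acc=0x2BF8F bytes_emitted=6
After char 11 ('l'=37): chars_in_quartet=4 acc=0xAFE3E5 -> emit AF E3 E5, reset; bytes_emitted=9
After char 12 ('t'=45): chars_in_quartet=1 acc=0x2D bytes_emitted=9
After char 13 ('Q'=16): chars_in_quartet=2 acc=0xB50 bytes_emitted=9
Padding '==': partial quartet acc=0xB50 -> emit B5; bytes_emitted=10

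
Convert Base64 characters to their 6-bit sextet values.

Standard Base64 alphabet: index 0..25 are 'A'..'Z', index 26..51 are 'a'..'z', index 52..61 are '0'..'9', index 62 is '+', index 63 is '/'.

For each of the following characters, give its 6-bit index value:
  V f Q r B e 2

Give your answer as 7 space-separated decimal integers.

Answer: 21 31 16 43 1 30 54

Derivation:
'V': A..Z range, ord('V') − ord('A') = 21
'f': a..z range, 26 + ord('f') − ord('a') = 31
'Q': A..Z range, ord('Q') − ord('A') = 16
'r': a..z range, 26 + ord('r') − ord('a') = 43
'B': A..Z range, ord('B') − ord('A') = 1
'e': a..z range, 26 + ord('e') − ord('a') = 30
'2': 0..9 range, 52 + ord('2') − ord('0') = 54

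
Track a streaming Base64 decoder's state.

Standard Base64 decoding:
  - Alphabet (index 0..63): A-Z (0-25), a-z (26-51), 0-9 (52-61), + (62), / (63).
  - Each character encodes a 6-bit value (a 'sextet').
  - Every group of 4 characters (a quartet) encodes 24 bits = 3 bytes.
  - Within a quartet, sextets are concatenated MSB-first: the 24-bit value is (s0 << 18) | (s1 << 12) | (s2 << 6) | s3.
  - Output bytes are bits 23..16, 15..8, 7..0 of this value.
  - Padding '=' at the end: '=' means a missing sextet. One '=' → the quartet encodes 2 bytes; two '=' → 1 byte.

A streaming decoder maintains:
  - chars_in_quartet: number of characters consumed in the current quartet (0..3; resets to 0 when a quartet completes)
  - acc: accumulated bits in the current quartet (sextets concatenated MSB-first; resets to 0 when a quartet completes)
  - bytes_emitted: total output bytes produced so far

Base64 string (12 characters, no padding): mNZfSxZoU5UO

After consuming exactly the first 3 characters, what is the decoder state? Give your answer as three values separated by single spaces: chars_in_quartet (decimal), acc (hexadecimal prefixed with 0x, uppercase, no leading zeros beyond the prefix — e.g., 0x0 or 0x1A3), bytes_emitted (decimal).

After char 0 ('m'=38): chars_in_quartet=1 acc=0x26 bytes_emitted=0
After char 1 ('N'=13): chars_in_quartet=2 acc=0x98D bytes_emitted=0
After char 2 ('Z'=25): chars_in_quartet=3 acc=0x26359 bytes_emitted=0

Answer: 3 0x26359 0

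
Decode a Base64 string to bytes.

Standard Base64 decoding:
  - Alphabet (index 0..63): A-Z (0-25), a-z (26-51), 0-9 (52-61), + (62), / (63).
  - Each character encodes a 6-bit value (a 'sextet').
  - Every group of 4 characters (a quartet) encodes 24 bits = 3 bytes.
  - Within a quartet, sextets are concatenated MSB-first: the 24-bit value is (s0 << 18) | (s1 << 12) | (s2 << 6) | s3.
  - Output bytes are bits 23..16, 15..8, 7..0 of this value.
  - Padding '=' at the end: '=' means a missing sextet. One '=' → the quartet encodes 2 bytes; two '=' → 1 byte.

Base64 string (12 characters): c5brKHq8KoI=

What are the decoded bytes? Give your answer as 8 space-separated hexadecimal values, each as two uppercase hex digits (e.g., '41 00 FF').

Answer: 73 96 EB 28 7A BC 2A 82

Derivation:
After char 0 ('c'=28): chars_in_quartet=1 acc=0x1C bytes_emitted=0
After char 1 ('5'=57): chars_in_quartet=2 acc=0x739 bytes_emitted=0
After char 2 ('b'=27): chars_in_quartet=3 acc=0x1CE5B bytes_emitted=0
After char 3 ('r'=43): chars_in_quartet=4 acc=0x7396EB -> emit 73 96 EB, reset; bytes_emitted=3
After char 4 ('K'=10): chars_in_quartet=1 acc=0xA bytes_emitted=3
After char 5 ('H'=7): chars_in_quartet=2 acc=0x287 bytes_emitted=3
After char 6 ('q'=42): chars_in_quartet=3 acc=0xA1EA bytes_emitted=3
After char 7 ('8'=60): chars_in_quartet=4 acc=0x287ABC -> emit 28 7A BC, reset; bytes_emitted=6
After char 8 ('K'=10): chars_in_quartet=1 acc=0xA bytes_emitted=6
After char 9 ('o'=40): chars_in_quartet=2 acc=0x2A8 bytes_emitted=6
After char 10 ('I'=8): chars_in_quartet=3 acc=0xAA08 bytes_emitted=6
Padding '=': partial quartet acc=0xAA08 -> emit 2A 82; bytes_emitted=8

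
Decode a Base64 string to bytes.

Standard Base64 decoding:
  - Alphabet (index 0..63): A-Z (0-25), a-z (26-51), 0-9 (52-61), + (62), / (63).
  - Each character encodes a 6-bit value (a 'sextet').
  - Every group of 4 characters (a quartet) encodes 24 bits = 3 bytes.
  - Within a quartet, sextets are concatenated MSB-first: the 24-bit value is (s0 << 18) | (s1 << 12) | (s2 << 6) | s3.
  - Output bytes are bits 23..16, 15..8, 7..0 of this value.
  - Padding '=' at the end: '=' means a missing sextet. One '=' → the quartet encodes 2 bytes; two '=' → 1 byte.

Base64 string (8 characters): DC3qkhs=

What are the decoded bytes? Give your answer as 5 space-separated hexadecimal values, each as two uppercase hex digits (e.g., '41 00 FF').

After char 0 ('D'=3): chars_in_quartet=1 acc=0x3 bytes_emitted=0
After char 1 ('C'=2): chars_in_quartet=2 acc=0xC2 bytes_emitted=0
After char 2 ('3'=55): chars_in_quartet=3 acc=0x30B7 bytes_emitted=0
After char 3 ('q'=42): chars_in_quartet=4 acc=0xC2DEA -> emit 0C 2D EA, reset; bytes_emitted=3
After char 4 ('k'=36): chars_in_quartet=1 acc=0x24 bytes_emitted=3
After char 5 ('h'=33): chars_in_quartet=2 acc=0x921 bytes_emitted=3
After char 6 ('s'=44): chars_in_quartet=3 acc=0x2486C bytes_emitted=3
Padding '=': partial quartet acc=0x2486C -> emit 92 1B; bytes_emitted=5

Answer: 0C 2D EA 92 1B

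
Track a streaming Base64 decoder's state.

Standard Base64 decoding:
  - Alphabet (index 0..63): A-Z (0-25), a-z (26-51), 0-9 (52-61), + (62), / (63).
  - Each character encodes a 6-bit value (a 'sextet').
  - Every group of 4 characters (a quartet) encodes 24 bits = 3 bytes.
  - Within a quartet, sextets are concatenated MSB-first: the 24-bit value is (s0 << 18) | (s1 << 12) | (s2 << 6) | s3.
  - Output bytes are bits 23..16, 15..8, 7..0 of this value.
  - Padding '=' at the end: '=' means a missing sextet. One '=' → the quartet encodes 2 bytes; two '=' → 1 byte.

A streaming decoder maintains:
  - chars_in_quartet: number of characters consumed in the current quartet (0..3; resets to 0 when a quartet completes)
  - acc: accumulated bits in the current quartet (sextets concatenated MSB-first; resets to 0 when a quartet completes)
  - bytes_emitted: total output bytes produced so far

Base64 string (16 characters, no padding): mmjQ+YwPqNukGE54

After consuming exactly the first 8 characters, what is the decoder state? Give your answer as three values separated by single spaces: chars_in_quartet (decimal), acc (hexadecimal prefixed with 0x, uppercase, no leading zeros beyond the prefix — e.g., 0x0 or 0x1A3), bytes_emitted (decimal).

After char 0 ('m'=38): chars_in_quartet=1 acc=0x26 bytes_emitted=0
After char 1 ('m'=38): chars_in_quartet=2 acc=0x9A6 bytes_emitted=0
After char 2 ('j'=35): chars_in_quartet=3 acc=0x269A3 bytes_emitted=0
After char 3 ('Q'=16): chars_in_quartet=4 acc=0x9A68D0 -> emit 9A 68 D0, reset; bytes_emitted=3
After char 4 ('+'=62): chars_in_quartet=1 acc=0x3E bytes_emitted=3
After char 5 ('Y'=24): chars_in_quartet=2 acc=0xF98 bytes_emitted=3
After char 6 ('w'=48): chars_in_quartet=3 acc=0x3E630 bytes_emitted=3
After char 7 ('P'=15): chars_in_quartet=4 acc=0xF98C0F -> emit F9 8C 0F, reset; bytes_emitted=6

Answer: 0 0x0 6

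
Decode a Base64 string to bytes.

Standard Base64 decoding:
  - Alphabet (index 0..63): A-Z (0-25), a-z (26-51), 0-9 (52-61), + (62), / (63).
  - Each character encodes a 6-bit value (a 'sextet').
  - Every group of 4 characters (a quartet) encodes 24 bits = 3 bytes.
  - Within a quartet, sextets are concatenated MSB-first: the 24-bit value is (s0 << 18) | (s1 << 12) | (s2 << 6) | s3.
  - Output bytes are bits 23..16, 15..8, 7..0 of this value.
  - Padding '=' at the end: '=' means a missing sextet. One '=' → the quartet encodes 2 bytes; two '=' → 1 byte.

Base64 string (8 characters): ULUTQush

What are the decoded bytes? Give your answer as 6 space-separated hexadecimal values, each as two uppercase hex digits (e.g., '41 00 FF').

Answer: 50 B5 13 42 EB 21

Derivation:
After char 0 ('U'=20): chars_in_quartet=1 acc=0x14 bytes_emitted=0
After char 1 ('L'=11): chars_in_quartet=2 acc=0x50B bytes_emitted=0
After char 2 ('U'=20): chars_in_quartet=3 acc=0x142D4 bytes_emitted=0
After char 3 ('T'=19): chars_in_quartet=4 acc=0x50B513 -> emit 50 B5 13, reset; bytes_emitted=3
After char 4 ('Q'=16): chars_in_quartet=1 acc=0x10 bytes_emitted=3
After char 5 ('u'=46): chars_in_quartet=2 acc=0x42E bytes_emitted=3
After char 6 ('s'=44): chars_in_quartet=3 acc=0x10BAC bytes_emitted=3
After char 7 ('h'=33): chars_in_quartet=4 acc=0x42EB21 -> emit 42 EB 21, reset; bytes_emitted=6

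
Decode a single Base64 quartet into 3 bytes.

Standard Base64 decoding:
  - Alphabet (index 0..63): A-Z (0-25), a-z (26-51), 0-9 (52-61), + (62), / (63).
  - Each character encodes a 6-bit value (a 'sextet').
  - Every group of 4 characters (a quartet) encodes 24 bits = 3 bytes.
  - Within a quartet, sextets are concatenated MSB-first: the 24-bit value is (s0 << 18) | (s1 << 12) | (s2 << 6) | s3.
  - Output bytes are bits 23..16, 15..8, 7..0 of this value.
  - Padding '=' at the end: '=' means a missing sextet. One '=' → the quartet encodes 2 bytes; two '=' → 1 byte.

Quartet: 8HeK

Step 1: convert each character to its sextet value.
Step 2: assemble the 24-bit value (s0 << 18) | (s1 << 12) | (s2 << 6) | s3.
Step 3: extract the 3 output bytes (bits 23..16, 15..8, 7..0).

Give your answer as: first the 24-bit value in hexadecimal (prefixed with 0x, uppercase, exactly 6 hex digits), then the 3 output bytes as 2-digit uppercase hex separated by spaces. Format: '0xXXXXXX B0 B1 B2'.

Answer: 0xF0778A F0 77 8A

Derivation:
Sextets: 8=60, H=7, e=30, K=10
24-bit: (60<<18) | (7<<12) | (30<<6) | 10
      = 0xF00000 | 0x007000 | 0x000780 | 0x00000A
      = 0xF0778A
Bytes: (v>>16)&0xFF=F0, (v>>8)&0xFF=77, v&0xFF=8A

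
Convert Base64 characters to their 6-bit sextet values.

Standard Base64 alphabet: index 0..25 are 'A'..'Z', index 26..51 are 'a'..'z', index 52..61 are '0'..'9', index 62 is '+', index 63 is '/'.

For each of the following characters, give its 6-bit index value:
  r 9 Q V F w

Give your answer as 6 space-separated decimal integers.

'r': a..z range, 26 + ord('r') − ord('a') = 43
'9': 0..9 range, 52 + ord('9') − ord('0') = 61
'Q': A..Z range, ord('Q') − ord('A') = 16
'V': A..Z range, ord('V') − ord('A') = 21
'F': A..Z range, ord('F') − ord('A') = 5
'w': a..z range, 26 + ord('w') − ord('a') = 48

Answer: 43 61 16 21 5 48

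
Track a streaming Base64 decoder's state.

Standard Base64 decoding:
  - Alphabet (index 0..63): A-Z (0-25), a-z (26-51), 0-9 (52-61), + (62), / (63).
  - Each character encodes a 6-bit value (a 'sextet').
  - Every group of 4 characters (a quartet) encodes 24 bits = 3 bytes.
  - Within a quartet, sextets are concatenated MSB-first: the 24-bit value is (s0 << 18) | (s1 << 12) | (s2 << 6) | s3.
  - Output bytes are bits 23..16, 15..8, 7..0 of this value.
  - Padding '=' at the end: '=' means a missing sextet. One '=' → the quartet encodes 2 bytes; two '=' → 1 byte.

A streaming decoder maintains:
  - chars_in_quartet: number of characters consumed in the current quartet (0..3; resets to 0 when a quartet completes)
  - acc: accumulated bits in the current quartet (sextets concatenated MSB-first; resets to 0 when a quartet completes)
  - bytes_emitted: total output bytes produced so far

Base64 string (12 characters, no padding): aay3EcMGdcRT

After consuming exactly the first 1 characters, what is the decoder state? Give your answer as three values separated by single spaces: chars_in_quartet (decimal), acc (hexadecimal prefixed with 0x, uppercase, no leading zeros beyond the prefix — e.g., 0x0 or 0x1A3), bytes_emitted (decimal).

After char 0 ('a'=26): chars_in_quartet=1 acc=0x1A bytes_emitted=0

Answer: 1 0x1A 0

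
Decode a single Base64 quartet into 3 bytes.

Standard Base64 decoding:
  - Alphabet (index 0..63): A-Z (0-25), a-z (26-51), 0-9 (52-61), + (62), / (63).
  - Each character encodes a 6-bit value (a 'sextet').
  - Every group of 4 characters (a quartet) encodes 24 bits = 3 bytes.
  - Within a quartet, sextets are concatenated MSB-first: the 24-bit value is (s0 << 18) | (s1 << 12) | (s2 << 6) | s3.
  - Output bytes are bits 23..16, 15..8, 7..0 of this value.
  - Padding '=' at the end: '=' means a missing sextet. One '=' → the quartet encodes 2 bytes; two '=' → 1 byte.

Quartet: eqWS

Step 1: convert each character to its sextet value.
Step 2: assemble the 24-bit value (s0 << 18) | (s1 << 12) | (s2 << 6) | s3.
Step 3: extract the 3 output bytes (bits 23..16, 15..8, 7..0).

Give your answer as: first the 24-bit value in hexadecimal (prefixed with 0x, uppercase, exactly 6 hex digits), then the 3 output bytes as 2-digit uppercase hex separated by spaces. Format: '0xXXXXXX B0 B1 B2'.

Sextets: e=30, q=42, W=22, S=18
24-bit: (30<<18) | (42<<12) | (22<<6) | 18
      = 0x780000 | 0x02A000 | 0x000580 | 0x000012
      = 0x7AA592
Bytes: (v>>16)&0xFF=7A, (v>>8)&0xFF=A5, v&0xFF=92

Answer: 0x7AA592 7A A5 92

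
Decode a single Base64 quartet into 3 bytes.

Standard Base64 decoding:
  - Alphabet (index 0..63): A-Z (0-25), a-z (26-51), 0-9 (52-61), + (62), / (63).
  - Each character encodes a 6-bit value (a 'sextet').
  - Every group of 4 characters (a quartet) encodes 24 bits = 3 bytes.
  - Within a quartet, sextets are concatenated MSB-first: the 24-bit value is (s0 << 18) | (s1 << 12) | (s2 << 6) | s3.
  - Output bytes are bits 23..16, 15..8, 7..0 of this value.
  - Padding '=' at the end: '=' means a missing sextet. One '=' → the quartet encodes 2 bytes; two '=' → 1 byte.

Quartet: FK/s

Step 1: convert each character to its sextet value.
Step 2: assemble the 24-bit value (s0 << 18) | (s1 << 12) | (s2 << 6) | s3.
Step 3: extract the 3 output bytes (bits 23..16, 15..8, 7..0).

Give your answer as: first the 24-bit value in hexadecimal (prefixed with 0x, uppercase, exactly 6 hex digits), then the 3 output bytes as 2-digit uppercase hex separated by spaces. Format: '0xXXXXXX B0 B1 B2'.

Sextets: F=5, K=10, /=63, s=44
24-bit: (5<<18) | (10<<12) | (63<<6) | 44
      = 0x140000 | 0x00A000 | 0x000FC0 | 0x00002C
      = 0x14AFEC
Bytes: (v>>16)&0xFF=14, (v>>8)&0xFF=AF, v&0xFF=EC

Answer: 0x14AFEC 14 AF EC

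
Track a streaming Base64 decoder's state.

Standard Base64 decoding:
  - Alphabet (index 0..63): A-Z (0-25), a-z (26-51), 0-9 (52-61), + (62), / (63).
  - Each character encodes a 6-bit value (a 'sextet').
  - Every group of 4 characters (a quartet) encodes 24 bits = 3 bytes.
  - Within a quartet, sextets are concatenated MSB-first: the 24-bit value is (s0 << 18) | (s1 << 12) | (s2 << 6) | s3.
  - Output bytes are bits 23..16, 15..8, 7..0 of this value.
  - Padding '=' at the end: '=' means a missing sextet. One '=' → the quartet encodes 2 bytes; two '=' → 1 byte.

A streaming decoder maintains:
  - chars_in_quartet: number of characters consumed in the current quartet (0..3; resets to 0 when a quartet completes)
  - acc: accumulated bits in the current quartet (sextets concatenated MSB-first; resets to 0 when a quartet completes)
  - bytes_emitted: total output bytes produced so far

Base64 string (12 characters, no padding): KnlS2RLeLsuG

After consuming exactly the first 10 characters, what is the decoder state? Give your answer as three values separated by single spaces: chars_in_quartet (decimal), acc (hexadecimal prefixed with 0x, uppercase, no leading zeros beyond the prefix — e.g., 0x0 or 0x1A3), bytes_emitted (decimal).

Answer: 2 0x2EC 6

Derivation:
After char 0 ('K'=10): chars_in_quartet=1 acc=0xA bytes_emitted=0
After char 1 ('n'=39): chars_in_quartet=2 acc=0x2A7 bytes_emitted=0
After char 2 ('l'=37): chars_in_quartet=3 acc=0xA9E5 bytes_emitted=0
After char 3 ('S'=18): chars_in_quartet=4 acc=0x2A7952 -> emit 2A 79 52, reset; bytes_emitted=3
After char 4 ('2'=54): chars_in_quartet=1 acc=0x36 bytes_emitted=3
After char 5 ('R'=17): chars_in_quartet=2 acc=0xD91 bytes_emitted=3
After char 6 ('L'=11): chars_in_quartet=3 acc=0x3644B bytes_emitted=3
After char 7 ('e'=30): chars_in_quartet=4 acc=0xD912DE -> emit D9 12 DE, reset; bytes_emitted=6
After char 8 ('L'=11): chars_in_quartet=1 acc=0xB bytes_emitted=6
After char 9 ('s'=44): chars_in_quartet=2 acc=0x2EC bytes_emitted=6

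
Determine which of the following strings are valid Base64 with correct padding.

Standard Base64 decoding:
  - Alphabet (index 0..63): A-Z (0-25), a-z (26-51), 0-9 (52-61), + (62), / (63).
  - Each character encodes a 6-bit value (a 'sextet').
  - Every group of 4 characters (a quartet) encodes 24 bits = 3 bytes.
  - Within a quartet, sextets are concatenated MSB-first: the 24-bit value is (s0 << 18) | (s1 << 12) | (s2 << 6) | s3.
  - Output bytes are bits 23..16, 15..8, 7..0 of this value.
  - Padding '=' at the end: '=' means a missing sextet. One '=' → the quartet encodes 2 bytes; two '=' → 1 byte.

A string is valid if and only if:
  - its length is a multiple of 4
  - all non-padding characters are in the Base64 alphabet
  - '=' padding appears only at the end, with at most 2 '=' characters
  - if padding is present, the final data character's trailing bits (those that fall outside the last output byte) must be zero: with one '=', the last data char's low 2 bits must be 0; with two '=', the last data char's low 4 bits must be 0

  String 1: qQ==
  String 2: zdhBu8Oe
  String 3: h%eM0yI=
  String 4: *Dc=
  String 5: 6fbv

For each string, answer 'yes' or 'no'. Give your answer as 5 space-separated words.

Answer: yes yes no no yes

Derivation:
String 1: 'qQ==' → valid
String 2: 'zdhBu8Oe' → valid
String 3: 'h%eM0yI=' → invalid (bad char(s): ['%'])
String 4: '*Dc=' → invalid (bad char(s): ['*'])
String 5: '6fbv' → valid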